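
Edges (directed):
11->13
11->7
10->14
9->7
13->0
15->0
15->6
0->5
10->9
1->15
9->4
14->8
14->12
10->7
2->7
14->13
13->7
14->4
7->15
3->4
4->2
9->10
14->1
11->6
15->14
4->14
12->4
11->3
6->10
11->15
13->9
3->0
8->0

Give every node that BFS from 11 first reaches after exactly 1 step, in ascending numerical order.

3, 6, 7, 13, 15

Level 0: 11
Level 1: 3, 6, 7, 13, 15
Level 2: 0, 4, 9, 10, 14
Level 3: 1, 2, 5, 8, 12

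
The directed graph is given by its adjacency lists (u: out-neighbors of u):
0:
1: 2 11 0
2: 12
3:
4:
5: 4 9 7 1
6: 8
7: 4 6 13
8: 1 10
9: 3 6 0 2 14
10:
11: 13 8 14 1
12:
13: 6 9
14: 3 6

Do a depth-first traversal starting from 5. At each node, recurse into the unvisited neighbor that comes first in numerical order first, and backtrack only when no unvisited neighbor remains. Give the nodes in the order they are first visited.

5, 1, 0, 2, 12, 11, 8, 10, 13, 6, 9, 3, 14, 4, 7

Visit 5
5 → 1
1 → 0
1 → 2
2 → 12
1 → 11
11 → 8
8 → 10
11 → 13
13 → 6
13 → 9
9 → 3
9 → 14
5 → 4
5 → 7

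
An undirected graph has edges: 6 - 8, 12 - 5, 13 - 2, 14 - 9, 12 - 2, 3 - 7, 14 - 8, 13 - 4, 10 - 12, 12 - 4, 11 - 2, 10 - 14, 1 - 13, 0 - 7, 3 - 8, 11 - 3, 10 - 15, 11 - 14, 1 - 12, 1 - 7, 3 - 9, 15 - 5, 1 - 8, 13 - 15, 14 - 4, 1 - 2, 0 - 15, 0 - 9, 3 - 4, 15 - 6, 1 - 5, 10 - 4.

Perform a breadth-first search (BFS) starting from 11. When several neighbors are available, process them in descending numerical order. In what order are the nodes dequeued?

11 -> 14 -> 3 -> 2 -> 10 -> 9 -> 8 -> 4 -> 7 -> 13 -> 12 -> 1 -> 15 -> 0 -> 6 -> 5

Visit 11; enqueue 14, 3, 2 → queue [14, 3, 2]
Visit 14; enqueue 10, 9, 8, 4 → queue [3, 2, 10, 9, 8, 4]
Visit 3; enqueue 7 → queue [2, 10, 9, 8, 4, 7]
Visit 2; enqueue 13, 12, 1 → queue [10, 9, 8, 4, 7, 13, 12, 1]
Visit 10; enqueue 15 → queue [9, 8, 4, 7, 13, 12, 1, 15]
Visit 9; enqueue 0 → queue [8, 4, 7, 13, 12, 1, 15, 0]
Visit 8; enqueue 6 → queue [4, 7, 13, 12, 1, 15, 0, 6]
Visit 4 → queue [7, 13, 12, 1, 15, 0, 6]
Visit 7 → queue [13, 12, 1, 15, 0, 6]
Visit 13 → queue [12, 1, 15, 0, 6]
Visit 12; enqueue 5 → queue [1, 15, 0, 6, 5]
Visit 1 → queue [15, 0, 6, 5]
Visit 15 → queue [0, 6, 5]
Visit 0 → queue [6, 5]
Visit 6 → queue [5]
Visit 5 → queue []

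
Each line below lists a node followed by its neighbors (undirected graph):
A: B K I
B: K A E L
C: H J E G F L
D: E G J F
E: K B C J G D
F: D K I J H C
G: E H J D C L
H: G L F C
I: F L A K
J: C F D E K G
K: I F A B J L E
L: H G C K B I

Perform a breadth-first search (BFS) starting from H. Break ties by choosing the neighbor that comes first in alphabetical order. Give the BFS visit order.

H → C → F → G → L → E → J → D → I → K → B → A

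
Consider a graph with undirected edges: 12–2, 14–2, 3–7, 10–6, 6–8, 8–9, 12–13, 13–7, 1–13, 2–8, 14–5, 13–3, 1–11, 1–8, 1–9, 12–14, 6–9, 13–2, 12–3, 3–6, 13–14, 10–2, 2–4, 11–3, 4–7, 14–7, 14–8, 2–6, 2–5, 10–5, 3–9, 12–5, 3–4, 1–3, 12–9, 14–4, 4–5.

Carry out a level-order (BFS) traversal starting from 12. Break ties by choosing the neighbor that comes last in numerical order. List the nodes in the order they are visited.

Visit 12; enqueue 14, 13, 9, 5, 3, 2 → queue [14, 13, 9, 5, 3, 2]
Visit 14; enqueue 8, 7, 4 → queue [13, 9, 5, 3, 2, 8, 7, 4]
Visit 13; enqueue 1 → queue [9, 5, 3, 2, 8, 7, 4, 1]
Visit 9; enqueue 6 → queue [5, 3, 2, 8, 7, 4, 1, 6]
Visit 5; enqueue 10 → queue [3, 2, 8, 7, 4, 1, 6, 10]
Visit 3; enqueue 11 → queue [2, 8, 7, 4, 1, 6, 10, 11]
Visit 2 → queue [8, 7, 4, 1, 6, 10, 11]
Visit 8 → queue [7, 4, 1, 6, 10, 11]
Visit 7 → queue [4, 1, 6, 10, 11]
Visit 4 → queue [1, 6, 10, 11]
Visit 1 → queue [6, 10, 11]
Visit 6 → queue [10, 11]
Visit 10 → queue [11]
Visit 11 → queue []

12 14 13 9 5 3 2 8 7 4 1 6 10 11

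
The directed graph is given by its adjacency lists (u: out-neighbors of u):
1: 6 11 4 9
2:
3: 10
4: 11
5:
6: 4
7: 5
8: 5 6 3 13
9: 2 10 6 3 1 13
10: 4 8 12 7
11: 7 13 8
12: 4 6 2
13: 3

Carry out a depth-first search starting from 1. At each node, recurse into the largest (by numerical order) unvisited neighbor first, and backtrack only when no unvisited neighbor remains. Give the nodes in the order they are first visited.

1, 11, 13, 3, 10, 12, 6, 4, 2, 8, 5, 7, 9

Visit 1
1 → 11
11 → 13
13 → 3
3 → 10
10 → 12
12 → 6
6 → 4
12 → 2
10 → 8
8 → 5
10 → 7
1 → 9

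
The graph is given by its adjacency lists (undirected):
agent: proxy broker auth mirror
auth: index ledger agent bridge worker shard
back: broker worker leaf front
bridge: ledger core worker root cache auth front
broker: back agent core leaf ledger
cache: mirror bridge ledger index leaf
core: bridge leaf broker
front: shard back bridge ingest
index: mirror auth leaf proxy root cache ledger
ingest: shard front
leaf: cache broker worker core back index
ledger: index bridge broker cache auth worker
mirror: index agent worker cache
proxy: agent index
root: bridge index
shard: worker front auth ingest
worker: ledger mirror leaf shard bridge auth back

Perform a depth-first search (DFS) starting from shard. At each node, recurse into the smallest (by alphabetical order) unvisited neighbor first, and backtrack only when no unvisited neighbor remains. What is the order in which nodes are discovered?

shard -> auth -> agent -> broker -> back -> front -> bridge -> cache -> index -> leaf -> core -> worker -> ledger -> mirror -> proxy -> root -> ingest

Visit shard
shard → auth
auth → agent
agent → broker
broker → back
back → front
front → bridge
bridge → cache
cache → index
index → leaf
leaf → core
leaf → worker
worker → ledger
worker → mirror
index → proxy
index → root
front → ingest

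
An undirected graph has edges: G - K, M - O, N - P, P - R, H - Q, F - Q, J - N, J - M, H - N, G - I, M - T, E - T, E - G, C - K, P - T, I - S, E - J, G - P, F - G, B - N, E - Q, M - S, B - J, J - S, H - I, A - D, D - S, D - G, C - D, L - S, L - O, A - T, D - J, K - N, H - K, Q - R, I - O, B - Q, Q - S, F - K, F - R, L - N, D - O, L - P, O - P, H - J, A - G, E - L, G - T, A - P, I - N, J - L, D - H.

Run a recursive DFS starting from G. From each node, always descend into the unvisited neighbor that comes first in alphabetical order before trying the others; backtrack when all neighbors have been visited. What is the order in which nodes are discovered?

Visit G
G → A
A → D
D → C
C → K
K → F
F → Q
Q → B
B → J
J → E
E → L
L → N
N → H
H → I
I → O
O → M
M → S
M → T
T → P
P → R

G, A, D, C, K, F, Q, B, J, E, L, N, H, I, O, M, S, T, P, R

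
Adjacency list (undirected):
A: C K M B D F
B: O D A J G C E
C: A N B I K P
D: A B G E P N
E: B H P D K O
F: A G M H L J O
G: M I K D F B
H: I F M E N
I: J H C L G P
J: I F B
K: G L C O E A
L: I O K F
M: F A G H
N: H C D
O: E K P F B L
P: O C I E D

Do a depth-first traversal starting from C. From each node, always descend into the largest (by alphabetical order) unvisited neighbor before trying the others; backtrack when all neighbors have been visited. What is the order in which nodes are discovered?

C -> P -> O -> L -> K -> G -> M -> H -> N -> D -> E -> B -> J -> I -> F -> A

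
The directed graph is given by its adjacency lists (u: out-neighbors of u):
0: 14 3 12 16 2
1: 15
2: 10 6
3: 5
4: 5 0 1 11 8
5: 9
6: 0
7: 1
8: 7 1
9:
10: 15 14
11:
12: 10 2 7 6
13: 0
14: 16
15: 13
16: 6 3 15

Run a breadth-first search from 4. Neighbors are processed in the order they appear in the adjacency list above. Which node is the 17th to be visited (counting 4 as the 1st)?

13

Visit 4; enqueue 5, 0, 1, 11, 8 → queue [5, 0, 1, 11, 8]
Visit 5; enqueue 9 → queue [0, 1, 11, 8, 9]
Visit 0; enqueue 14, 3, 12, 16, 2 → queue [1, 11, 8, 9, 14, 3, 12, 16, 2]
Visit 1; enqueue 15 → queue [11, 8, 9, 14, 3, 12, 16, 2, 15]
Visit 11 → queue [8, 9, 14, 3, 12, 16, 2, 15]
Visit 8; enqueue 7 → queue [9, 14, 3, 12, 16, 2, 15, 7]
Visit 9 → queue [14, 3, 12, 16, 2, 15, 7]
Visit 14 → queue [3, 12, 16, 2, 15, 7]
Visit 3 → queue [12, 16, 2, 15, 7]
Visit 12; enqueue 10, 6 → queue [16, 2, 15, 7, 10, 6]
Visit 16 → queue [2, 15, 7, 10, 6]
Visit 2 → queue [15, 7, 10, 6]
Visit 15; enqueue 13 → queue [7, 10, 6, 13]
Visit 7 → queue [10, 6, 13]
Visit 10 → queue [6, 13]
Visit 6 → queue [13]
Visit 13 → queue []

Visit order: 4, 5, 0, 1, 11, 8, 9, 14, 3, 12, 16, 2, 15, 7, 10, 6, 13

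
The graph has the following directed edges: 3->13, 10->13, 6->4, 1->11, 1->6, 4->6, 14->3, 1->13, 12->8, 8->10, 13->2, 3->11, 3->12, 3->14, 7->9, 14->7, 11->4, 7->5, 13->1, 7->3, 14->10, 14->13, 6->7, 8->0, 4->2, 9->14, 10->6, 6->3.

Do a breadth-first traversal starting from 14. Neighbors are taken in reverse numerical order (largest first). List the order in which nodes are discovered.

14 → 13 → 10 → 7 → 3 → 2 → 1 → 6 → 9 → 5 → 12 → 11 → 4 → 8 → 0

Visit 14; enqueue 13, 10, 7, 3 → queue [13, 10, 7, 3]
Visit 13; enqueue 2, 1 → queue [10, 7, 3, 2, 1]
Visit 10; enqueue 6 → queue [7, 3, 2, 1, 6]
Visit 7; enqueue 9, 5 → queue [3, 2, 1, 6, 9, 5]
Visit 3; enqueue 12, 11 → queue [2, 1, 6, 9, 5, 12, 11]
Visit 2 → queue [1, 6, 9, 5, 12, 11]
Visit 1 → queue [6, 9, 5, 12, 11]
Visit 6; enqueue 4 → queue [9, 5, 12, 11, 4]
Visit 9 → queue [5, 12, 11, 4]
Visit 5 → queue [12, 11, 4]
Visit 12; enqueue 8 → queue [11, 4, 8]
Visit 11 → queue [4, 8]
Visit 4 → queue [8]
Visit 8; enqueue 0 → queue [0]
Visit 0 → queue []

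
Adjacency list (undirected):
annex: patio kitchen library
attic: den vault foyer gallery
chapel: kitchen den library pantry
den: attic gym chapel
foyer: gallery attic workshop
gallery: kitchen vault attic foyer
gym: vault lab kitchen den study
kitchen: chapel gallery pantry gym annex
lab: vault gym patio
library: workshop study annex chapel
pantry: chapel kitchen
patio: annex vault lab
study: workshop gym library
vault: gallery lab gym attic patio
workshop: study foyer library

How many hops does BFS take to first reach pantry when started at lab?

3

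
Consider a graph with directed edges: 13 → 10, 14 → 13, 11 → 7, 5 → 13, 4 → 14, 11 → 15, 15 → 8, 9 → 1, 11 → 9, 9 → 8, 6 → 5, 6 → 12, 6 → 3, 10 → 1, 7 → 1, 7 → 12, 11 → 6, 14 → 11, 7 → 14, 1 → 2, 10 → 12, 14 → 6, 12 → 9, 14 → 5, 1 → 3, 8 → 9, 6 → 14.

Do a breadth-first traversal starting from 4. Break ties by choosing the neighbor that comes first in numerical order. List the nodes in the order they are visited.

Visit 4; enqueue 14 → queue [14]
Visit 14; enqueue 5, 6, 11, 13 → queue [5, 6, 11, 13]
Visit 5 → queue [6, 11, 13]
Visit 6; enqueue 3, 12 → queue [11, 13, 3, 12]
Visit 11; enqueue 7, 9, 15 → queue [13, 3, 12, 7, 9, 15]
Visit 13; enqueue 10 → queue [3, 12, 7, 9, 15, 10]
Visit 3 → queue [12, 7, 9, 15, 10]
Visit 12 → queue [7, 9, 15, 10]
Visit 7; enqueue 1 → queue [9, 15, 10, 1]
Visit 9; enqueue 8 → queue [15, 10, 1, 8]
Visit 15 → queue [10, 1, 8]
Visit 10 → queue [1, 8]
Visit 1; enqueue 2 → queue [8, 2]
Visit 8 → queue [2]
Visit 2 → queue []

4, 14, 5, 6, 11, 13, 3, 12, 7, 9, 15, 10, 1, 8, 2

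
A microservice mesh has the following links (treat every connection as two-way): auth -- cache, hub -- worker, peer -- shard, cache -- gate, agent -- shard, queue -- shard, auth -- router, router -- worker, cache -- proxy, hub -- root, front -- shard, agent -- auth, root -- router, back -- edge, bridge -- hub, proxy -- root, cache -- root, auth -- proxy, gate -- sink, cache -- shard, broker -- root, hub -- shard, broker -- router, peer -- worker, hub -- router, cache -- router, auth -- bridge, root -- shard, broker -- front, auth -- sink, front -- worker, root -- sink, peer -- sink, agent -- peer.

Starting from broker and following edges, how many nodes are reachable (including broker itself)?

BFS from broker visits: broker, front, root, router, shard, worker, cache, hub, proxy, sink, auth, agent, peer, queue, gate, bridge
Reachable nodes: 16 of 18 total.

16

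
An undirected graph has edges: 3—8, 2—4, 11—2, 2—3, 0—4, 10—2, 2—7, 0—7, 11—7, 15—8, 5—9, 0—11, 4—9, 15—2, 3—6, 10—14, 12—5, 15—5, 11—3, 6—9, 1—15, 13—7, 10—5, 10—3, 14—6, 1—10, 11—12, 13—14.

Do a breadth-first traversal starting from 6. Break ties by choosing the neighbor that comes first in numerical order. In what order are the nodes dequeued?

6 → 3 → 9 → 14 → 2 → 8 → 10 → 11 → 4 → 5 → 13 → 7 → 15 → 1 → 0 → 12

Visit 6; enqueue 3, 9, 14 → queue [3, 9, 14]
Visit 3; enqueue 2, 8, 10, 11 → queue [9, 14, 2, 8, 10, 11]
Visit 9; enqueue 4, 5 → queue [14, 2, 8, 10, 11, 4, 5]
Visit 14; enqueue 13 → queue [2, 8, 10, 11, 4, 5, 13]
Visit 2; enqueue 7, 15 → queue [8, 10, 11, 4, 5, 13, 7, 15]
Visit 8 → queue [10, 11, 4, 5, 13, 7, 15]
Visit 10; enqueue 1 → queue [11, 4, 5, 13, 7, 15, 1]
Visit 11; enqueue 0, 12 → queue [4, 5, 13, 7, 15, 1, 0, 12]
Visit 4 → queue [5, 13, 7, 15, 1, 0, 12]
Visit 5 → queue [13, 7, 15, 1, 0, 12]
Visit 13 → queue [7, 15, 1, 0, 12]
Visit 7 → queue [15, 1, 0, 12]
Visit 15 → queue [1, 0, 12]
Visit 1 → queue [0, 12]
Visit 0 → queue [12]
Visit 12 → queue []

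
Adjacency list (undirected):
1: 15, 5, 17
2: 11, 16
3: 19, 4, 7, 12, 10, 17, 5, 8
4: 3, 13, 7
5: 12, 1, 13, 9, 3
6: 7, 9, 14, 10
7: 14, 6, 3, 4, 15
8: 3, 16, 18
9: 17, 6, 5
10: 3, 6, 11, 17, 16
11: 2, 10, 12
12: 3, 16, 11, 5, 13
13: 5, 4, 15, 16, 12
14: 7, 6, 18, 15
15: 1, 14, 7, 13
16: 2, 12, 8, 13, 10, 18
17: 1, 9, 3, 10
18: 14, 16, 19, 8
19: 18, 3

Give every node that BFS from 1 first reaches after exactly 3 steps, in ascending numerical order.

4, 6, 8, 11, 16, 18, 19

Level 0: 1
Level 1: 5, 15, 17
Level 2: 3, 7, 9, 10, 12, 13, 14
Level 3: 4, 6, 8, 11, 16, 18, 19
Level 4: 2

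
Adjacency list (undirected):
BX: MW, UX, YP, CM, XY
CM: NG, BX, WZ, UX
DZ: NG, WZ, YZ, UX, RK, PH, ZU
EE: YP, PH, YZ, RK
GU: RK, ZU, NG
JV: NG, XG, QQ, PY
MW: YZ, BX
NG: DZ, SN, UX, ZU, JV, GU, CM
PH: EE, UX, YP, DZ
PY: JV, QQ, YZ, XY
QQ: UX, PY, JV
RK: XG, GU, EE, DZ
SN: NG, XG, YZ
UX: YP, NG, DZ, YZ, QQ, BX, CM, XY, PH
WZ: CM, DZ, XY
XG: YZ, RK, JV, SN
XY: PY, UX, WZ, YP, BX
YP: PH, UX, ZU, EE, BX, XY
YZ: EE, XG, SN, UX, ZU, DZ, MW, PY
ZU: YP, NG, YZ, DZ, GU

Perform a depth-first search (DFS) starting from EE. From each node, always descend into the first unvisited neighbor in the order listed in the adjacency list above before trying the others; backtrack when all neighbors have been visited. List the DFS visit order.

EE, YP, PH, UX, NG, DZ, WZ, CM, BX, MW, YZ, XG, RK, GU, ZU, JV, QQ, PY, XY, SN

Visit EE
EE → YP
YP → PH
PH → UX
UX → NG
NG → DZ
DZ → WZ
WZ → CM
CM → BX
BX → MW
MW → YZ
YZ → XG
XG → RK
RK → GU
GU → ZU
XG → JV
JV → QQ
QQ → PY
PY → XY
XG → SN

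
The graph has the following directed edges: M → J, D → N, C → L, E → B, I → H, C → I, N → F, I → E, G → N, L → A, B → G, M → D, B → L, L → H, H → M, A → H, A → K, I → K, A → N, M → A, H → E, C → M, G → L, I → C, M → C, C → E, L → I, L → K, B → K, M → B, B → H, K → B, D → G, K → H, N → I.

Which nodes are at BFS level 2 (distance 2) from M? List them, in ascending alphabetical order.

Level 0: M
Level 1: A, B, C, D, J
Level 2: E, G, H, I, K, L, N
Level 3: F

E, G, H, I, K, L, N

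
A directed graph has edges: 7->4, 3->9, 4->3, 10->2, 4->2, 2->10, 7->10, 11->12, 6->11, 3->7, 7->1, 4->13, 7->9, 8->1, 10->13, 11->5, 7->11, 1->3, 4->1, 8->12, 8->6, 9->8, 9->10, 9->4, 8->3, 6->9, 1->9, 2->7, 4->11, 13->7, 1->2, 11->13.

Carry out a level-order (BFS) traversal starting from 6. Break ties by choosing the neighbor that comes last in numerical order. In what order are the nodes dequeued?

Visit 6; enqueue 11, 9 → queue [11, 9]
Visit 11; enqueue 13, 12, 5 → queue [9, 13, 12, 5]
Visit 9; enqueue 10, 8, 4 → queue [13, 12, 5, 10, 8, 4]
Visit 13; enqueue 7 → queue [12, 5, 10, 8, 4, 7]
Visit 12 → queue [5, 10, 8, 4, 7]
Visit 5 → queue [10, 8, 4, 7]
Visit 10; enqueue 2 → queue [8, 4, 7, 2]
Visit 8; enqueue 3, 1 → queue [4, 7, 2, 3, 1]
Visit 4 → queue [7, 2, 3, 1]
Visit 7 → queue [2, 3, 1]
Visit 2 → queue [3, 1]
Visit 3 → queue [1]
Visit 1 → queue []

6, 11, 9, 13, 12, 5, 10, 8, 4, 7, 2, 3, 1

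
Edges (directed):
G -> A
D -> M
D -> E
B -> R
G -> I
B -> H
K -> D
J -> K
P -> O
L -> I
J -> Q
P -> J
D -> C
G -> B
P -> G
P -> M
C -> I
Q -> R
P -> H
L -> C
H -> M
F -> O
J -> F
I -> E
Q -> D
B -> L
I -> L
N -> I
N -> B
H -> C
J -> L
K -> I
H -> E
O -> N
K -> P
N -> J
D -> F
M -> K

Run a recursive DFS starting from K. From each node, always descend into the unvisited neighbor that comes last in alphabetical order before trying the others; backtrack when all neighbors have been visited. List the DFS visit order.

Visit K
K → P
P → O
O → N
N → J
J → Q
Q → R
Q → D
D → M
D → F
D → E
D → C
C → I
I → L
N → B
B → H
P → G
G → A

K, P, O, N, J, Q, R, D, M, F, E, C, I, L, B, H, G, A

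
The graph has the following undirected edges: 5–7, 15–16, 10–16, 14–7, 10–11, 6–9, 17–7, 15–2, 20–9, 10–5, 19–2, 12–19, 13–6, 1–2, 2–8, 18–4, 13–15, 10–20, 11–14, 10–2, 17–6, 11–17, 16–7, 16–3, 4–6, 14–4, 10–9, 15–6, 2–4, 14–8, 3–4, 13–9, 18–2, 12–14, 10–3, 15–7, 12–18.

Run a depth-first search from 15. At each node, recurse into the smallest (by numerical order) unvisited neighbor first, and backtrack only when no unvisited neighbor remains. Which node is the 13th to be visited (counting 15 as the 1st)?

Visit 15
15 → 2
2 → 1
2 → 4
4 → 3
3 → 10
10 → 5
5 → 7
7 → 14
14 → 8
14 → 11
11 → 17
17 → 6
6 → 9
9 → 13
9 → 20
14 → 12
12 → 18
12 → 19
7 → 16

Visit order: 15, 2, 1, 4, 3, 10, 5, 7, 14, 8, 11, 17, 6, 9, 13, 20, 12, 18, 19, 16

6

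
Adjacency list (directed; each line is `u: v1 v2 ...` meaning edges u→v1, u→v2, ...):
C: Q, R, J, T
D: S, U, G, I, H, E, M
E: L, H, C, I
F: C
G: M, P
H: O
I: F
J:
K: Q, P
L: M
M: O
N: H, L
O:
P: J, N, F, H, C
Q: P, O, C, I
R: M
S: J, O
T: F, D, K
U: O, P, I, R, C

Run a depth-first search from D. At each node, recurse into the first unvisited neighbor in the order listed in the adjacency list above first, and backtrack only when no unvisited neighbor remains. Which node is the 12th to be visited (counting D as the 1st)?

C

Visit D
D → S
S → J
S → O
D → U
U → P
P → N
N → H
N → L
L → M
P → F
F → C
C → Q
Q → I
C → R
C → T
T → K
D → G
D → E

Visit order: D, S, J, O, U, P, N, H, L, M, F, C, Q, I, R, T, K, G, E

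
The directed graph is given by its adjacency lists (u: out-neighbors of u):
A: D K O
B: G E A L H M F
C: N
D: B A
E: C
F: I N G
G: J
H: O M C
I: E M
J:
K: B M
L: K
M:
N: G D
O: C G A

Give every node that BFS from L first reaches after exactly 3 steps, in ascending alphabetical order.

A, E, F, G, H

Level 0: L
Level 1: K
Level 2: B, M
Level 3: A, E, F, G, H
Level 4: C, D, I, J, N, O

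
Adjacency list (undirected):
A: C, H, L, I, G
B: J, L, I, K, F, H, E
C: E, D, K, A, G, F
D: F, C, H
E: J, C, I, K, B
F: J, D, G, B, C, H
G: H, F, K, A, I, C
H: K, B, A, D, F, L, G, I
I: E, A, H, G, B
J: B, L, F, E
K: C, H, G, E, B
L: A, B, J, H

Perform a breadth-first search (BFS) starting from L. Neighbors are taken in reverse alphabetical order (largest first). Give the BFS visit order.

L J H B A F E K I G D C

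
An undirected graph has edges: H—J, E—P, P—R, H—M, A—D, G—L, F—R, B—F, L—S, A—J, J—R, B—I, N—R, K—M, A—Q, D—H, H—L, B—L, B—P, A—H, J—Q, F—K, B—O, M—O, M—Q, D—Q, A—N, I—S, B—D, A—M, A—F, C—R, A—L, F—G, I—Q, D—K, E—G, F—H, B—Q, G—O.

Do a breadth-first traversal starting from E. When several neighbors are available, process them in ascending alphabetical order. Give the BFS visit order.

Visit E; enqueue G, P → queue [G, P]
Visit G; enqueue F, L, O → queue [P, F, L, O]
Visit P; enqueue B, R → queue [F, L, O, B, R]
Visit F; enqueue A, H, K → queue [L, O, B, R, A, H, K]
Visit L; enqueue S → queue [O, B, R, A, H, K, S]
Visit O; enqueue M → queue [B, R, A, H, K, S, M]
Visit B; enqueue D, I, Q → queue [R, A, H, K, S, M, D, I, Q]
Visit R; enqueue C, J, N → queue [A, H, K, S, M, D, I, Q, C, J, N]
Visit A → queue [H, K, S, M, D, I, Q, C, J, N]
Visit H → queue [K, S, M, D, I, Q, C, J, N]
Visit K → queue [S, M, D, I, Q, C, J, N]
Visit S → queue [M, D, I, Q, C, J, N]
Visit M → queue [D, I, Q, C, J, N]
Visit D → queue [I, Q, C, J, N]
Visit I → queue [Q, C, J, N]
Visit Q → queue [C, J, N]
Visit C → queue [J, N]
Visit J → queue [N]
Visit N → queue []

E, G, P, F, L, O, B, R, A, H, K, S, M, D, I, Q, C, J, N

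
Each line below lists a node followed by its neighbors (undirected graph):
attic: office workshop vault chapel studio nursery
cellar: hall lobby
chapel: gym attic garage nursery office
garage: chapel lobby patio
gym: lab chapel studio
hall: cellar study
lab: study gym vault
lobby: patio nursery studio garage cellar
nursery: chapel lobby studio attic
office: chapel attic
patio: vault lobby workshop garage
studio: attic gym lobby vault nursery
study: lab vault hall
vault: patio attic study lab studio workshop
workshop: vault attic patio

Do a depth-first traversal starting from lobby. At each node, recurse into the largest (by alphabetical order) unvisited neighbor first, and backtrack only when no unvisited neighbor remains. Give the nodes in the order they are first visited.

Visit lobby
lobby → studio
studio → vault
vault → workshop
workshop → patio
patio → garage
garage → chapel
chapel → office
office → attic
attic → nursery
chapel → gym
gym → lab
lab → study
study → hall
hall → cellar

lobby, studio, vault, workshop, patio, garage, chapel, office, attic, nursery, gym, lab, study, hall, cellar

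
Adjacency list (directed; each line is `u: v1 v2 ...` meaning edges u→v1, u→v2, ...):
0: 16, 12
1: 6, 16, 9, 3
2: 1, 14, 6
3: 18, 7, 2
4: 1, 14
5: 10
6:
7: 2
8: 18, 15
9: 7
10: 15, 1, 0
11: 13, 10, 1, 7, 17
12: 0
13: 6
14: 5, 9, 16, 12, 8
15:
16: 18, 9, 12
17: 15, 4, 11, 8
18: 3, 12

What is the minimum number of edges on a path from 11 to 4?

Level 0: 11
Level 1: 1, 7, 10, 13, 17
Level 2: 0, 2, 3, 4, 6, 8, 9, 15, 16
Level 3: 12, 14, 18
Level 4: 5
4 first appears at level 2.

2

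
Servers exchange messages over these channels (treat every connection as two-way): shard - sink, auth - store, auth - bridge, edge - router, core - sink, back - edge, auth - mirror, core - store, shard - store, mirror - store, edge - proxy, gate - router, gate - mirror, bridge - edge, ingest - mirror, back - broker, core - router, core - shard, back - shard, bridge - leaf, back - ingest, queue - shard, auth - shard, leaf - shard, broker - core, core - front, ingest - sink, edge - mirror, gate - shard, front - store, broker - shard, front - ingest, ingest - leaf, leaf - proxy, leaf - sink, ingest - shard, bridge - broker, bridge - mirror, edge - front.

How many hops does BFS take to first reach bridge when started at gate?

Level 0: gate
Level 1: mirror, router, shard
Level 2: auth, back, bridge, broker, core, edge, ingest, leaf, queue, sink, store
Level 3: front, proxy
bridge first appears at level 2.

2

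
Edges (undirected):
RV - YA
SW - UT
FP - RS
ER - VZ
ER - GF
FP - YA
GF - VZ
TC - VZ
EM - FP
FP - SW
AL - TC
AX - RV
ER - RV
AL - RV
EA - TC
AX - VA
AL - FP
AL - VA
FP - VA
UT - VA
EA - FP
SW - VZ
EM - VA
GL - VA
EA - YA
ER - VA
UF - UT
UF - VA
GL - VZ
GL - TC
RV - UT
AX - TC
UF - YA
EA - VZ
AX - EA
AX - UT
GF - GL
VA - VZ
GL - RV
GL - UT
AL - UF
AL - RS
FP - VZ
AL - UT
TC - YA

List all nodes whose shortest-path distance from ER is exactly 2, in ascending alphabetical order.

AL, AX, EA, EM, FP, GL, SW, TC, UF, UT, YA

Level 0: ER
Level 1: GF, RV, VA, VZ
Level 2: AL, AX, EA, EM, FP, GL, SW, TC, UF, UT, YA
Level 3: RS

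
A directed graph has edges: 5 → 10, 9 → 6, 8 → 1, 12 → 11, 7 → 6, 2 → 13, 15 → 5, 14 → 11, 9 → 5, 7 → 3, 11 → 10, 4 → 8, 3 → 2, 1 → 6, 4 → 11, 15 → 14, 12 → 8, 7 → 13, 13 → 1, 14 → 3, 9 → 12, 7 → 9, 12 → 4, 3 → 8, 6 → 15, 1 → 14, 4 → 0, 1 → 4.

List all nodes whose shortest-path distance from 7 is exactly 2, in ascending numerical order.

1, 2, 5, 8, 12, 15

Level 0: 7
Level 1: 3, 6, 9, 13
Level 2: 1, 2, 5, 8, 12, 15
Level 3: 4, 10, 11, 14
Level 4: 0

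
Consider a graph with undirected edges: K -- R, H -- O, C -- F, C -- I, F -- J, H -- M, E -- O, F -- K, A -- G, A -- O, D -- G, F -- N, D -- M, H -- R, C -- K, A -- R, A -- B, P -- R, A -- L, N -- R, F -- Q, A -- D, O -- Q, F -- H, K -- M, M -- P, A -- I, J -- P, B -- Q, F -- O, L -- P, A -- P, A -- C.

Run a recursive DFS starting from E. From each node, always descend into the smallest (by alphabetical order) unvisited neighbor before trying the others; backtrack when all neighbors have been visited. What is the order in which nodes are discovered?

E → O → A → B → Q → F → C → I → K → M → D → G → H → R → N → P → J → L

Visit E
E → O
O → A
A → B
B → Q
Q → F
F → C
C → I
C → K
K → M
M → D
D → G
M → H
H → R
R → N
R → P
P → J
P → L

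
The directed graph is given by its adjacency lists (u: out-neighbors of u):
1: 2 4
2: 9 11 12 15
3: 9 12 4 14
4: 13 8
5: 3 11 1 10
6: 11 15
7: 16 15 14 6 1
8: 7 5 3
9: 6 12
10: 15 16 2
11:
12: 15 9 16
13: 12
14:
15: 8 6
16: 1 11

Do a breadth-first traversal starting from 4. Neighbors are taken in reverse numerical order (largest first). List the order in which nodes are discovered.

Visit 4; enqueue 13, 8 → queue [13, 8]
Visit 13; enqueue 12 → queue [8, 12]
Visit 8; enqueue 7, 5, 3 → queue [12, 7, 5, 3]
Visit 12; enqueue 16, 15, 9 → queue [7, 5, 3, 16, 15, 9]
Visit 7; enqueue 14, 6, 1 → queue [5, 3, 16, 15, 9, 14, 6, 1]
Visit 5; enqueue 11, 10 → queue [3, 16, 15, 9, 14, 6, 1, 11, 10]
Visit 3 → queue [16, 15, 9, 14, 6, 1, 11, 10]
Visit 16 → queue [15, 9, 14, 6, 1, 11, 10]
Visit 15 → queue [9, 14, 6, 1, 11, 10]
Visit 9 → queue [14, 6, 1, 11, 10]
Visit 14 → queue [6, 1, 11, 10]
Visit 6 → queue [1, 11, 10]
Visit 1; enqueue 2 → queue [11, 10, 2]
Visit 11 → queue [10, 2]
Visit 10 → queue [2]
Visit 2 → queue []

4, 13, 8, 12, 7, 5, 3, 16, 15, 9, 14, 6, 1, 11, 10, 2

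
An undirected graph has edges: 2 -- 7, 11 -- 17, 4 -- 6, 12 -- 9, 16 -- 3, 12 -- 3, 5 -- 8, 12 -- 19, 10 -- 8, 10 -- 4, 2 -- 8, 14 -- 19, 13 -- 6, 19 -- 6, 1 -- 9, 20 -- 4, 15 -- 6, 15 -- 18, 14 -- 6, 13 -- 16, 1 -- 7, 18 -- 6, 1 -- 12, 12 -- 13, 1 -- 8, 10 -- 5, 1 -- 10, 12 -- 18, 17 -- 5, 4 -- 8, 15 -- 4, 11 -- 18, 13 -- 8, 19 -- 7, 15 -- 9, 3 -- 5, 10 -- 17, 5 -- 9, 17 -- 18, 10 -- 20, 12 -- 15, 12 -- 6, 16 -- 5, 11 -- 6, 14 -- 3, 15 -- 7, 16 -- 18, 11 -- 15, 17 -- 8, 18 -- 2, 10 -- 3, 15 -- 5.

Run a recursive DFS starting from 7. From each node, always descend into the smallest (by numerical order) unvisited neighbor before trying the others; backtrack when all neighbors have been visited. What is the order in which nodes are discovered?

Visit 7
7 → 1
1 → 8
8 → 2
2 → 18
18 → 6
6 → 4
4 → 10
10 → 3
3 → 5
5 → 9
9 → 12
12 → 13
13 → 16
12 → 15
15 → 11
11 → 17
12 → 19
19 → 14
10 → 20

7, 1, 8, 2, 18, 6, 4, 10, 3, 5, 9, 12, 13, 16, 15, 11, 17, 19, 14, 20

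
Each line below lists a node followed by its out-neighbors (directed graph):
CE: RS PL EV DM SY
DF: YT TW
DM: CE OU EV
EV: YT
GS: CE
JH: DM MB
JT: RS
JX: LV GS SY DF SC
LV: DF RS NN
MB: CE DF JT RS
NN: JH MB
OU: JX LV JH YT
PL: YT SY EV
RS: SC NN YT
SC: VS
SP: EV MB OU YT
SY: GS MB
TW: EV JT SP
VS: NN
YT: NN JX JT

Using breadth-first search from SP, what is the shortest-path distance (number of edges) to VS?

4

Level 0: SP
Level 1: EV, MB, OU, YT
Level 2: CE, DF, JH, JT, JX, LV, NN, RS
Level 3: DM, GS, PL, SC, SY, TW
Level 4: VS
VS first appears at level 4.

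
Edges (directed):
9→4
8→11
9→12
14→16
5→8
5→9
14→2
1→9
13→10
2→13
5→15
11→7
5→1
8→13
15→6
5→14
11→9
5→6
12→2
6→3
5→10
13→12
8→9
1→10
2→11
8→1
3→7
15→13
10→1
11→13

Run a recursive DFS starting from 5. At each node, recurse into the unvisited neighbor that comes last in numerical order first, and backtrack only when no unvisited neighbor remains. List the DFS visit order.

5 -> 15 -> 13 -> 12 -> 2 -> 11 -> 9 -> 4 -> 7 -> 10 -> 1 -> 6 -> 3 -> 14 -> 16 -> 8

Visit 5
5 → 15
15 → 13
13 → 12
12 → 2
2 → 11
11 → 9
9 → 4
11 → 7
13 → 10
10 → 1
15 → 6
6 → 3
5 → 14
14 → 16
5 → 8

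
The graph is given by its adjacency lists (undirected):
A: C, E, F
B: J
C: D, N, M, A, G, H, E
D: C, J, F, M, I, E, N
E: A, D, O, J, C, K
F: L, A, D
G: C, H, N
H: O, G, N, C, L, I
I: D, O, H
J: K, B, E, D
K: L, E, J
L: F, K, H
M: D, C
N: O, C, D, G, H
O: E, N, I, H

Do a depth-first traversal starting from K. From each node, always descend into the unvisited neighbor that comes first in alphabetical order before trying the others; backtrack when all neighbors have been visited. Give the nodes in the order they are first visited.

Visit K
K → E
E → A
A → C
C → D
D → F
F → L
L → H
H → G
G → N
N → O
O → I
D → J
J → B
D → M

K E A C D F L H G N O I J B M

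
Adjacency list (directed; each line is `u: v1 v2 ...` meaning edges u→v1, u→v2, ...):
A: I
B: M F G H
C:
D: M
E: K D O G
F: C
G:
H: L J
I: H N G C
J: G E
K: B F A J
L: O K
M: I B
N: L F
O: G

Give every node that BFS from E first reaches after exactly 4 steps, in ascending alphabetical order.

Level 0: E
Level 1: D, G, K, O
Level 2: A, B, F, J, M
Level 3: C, H, I
Level 4: L, N

L, N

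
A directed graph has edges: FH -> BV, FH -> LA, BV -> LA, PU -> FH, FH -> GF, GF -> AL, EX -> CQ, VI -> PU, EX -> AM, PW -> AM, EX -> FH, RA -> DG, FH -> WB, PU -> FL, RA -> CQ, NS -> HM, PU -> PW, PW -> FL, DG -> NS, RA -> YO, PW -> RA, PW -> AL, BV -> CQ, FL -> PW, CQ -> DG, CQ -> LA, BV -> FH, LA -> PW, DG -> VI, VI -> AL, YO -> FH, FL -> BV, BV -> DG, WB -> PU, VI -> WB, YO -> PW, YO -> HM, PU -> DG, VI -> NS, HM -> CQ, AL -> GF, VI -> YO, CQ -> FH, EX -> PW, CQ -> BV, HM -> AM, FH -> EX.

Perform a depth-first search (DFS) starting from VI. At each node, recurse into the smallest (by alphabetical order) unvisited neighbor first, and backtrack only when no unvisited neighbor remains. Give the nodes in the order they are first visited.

Visit VI
VI → AL
AL → GF
VI → NS
NS → HM
HM → AM
HM → CQ
CQ → BV
BV → DG
BV → FH
FH → EX
EX → PW
PW → FL
PW → RA
RA → YO
FH → LA
FH → WB
WB → PU

VI, AL, GF, NS, HM, AM, CQ, BV, DG, FH, EX, PW, FL, RA, YO, LA, WB, PU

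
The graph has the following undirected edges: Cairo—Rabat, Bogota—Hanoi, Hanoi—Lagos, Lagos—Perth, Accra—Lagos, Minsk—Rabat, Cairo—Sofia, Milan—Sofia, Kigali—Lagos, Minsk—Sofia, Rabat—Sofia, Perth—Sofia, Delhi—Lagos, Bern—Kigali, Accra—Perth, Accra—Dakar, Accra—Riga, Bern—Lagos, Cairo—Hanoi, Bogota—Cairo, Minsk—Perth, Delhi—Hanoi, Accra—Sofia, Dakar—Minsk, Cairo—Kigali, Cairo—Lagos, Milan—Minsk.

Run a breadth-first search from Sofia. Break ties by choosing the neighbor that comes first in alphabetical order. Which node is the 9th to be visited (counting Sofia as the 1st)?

Lagos

Visit Sofia; enqueue Accra, Cairo, Milan, Minsk, Perth, Rabat → queue [Accra, Cairo, Milan, Minsk, Perth, Rabat]
Visit Accra; enqueue Dakar, Lagos, Riga → queue [Cairo, Milan, Minsk, Perth, Rabat, Dakar, Lagos, Riga]
Visit Cairo; enqueue Bogota, Hanoi, Kigali → queue [Milan, Minsk, Perth, Rabat, Dakar, Lagos, Riga, Bogota, Hanoi, Kigali]
Visit Milan → queue [Minsk, Perth, Rabat, Dakar, Lagos, Riga, Bogota, Hanoi, Kigali]
Visit Minsk → queue [Perth, Rabat, Dakar, Lagos, Riga, Bogota, Hanoi, Kigali]
Visit Perth → queue [Rabat, Dakar, Lagos, Riga, Bogota, Hanoi, Kigali]
Visit Rabat → queue [Dakar, Lagos, Riga, Bogota, Hanoi, Kigali]
Visit Dakar → queue [Lagos, Riga, Bogota, Hanoi, Kigali]
Visit Lagos; enqueue Bern, Delhi → queue [Riga, Bogota, Hanoi, Kigali, Bern, Delhi]
Visit Riga → queue [Bogota, Hanoi, Kigali, Bern, Delhi]
Visit Bogota → queue [Hanoi, Kigali, Bern, Delhi]
Visit Hanoi → queue [Kigali, Bern, Delhi]
Visit Kigali → queue [Bern, Delhi]
Visit Bern → queue [Delhi]
Visit Delhi → queue []

Visit order: Sofia, Accra, Cairo, Milan, Minsk, Perth, Rabat, Dakar, Lagos, Riga, Bogota, Hanoi, Kigali, Bern, Delhi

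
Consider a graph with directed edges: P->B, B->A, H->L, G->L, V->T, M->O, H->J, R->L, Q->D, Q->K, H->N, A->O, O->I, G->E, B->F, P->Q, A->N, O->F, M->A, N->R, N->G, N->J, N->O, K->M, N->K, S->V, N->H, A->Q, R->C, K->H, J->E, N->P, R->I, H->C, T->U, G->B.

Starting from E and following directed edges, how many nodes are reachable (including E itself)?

1

BFS from E visits: E
Reachable nodes: 1 of 22 total.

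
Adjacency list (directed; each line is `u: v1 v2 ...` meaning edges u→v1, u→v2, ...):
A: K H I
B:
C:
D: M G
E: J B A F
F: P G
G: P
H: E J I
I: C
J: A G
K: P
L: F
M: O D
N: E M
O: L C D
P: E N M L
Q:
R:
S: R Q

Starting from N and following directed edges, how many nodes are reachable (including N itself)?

16

BFS from N visits: N, M, E, O, D, J, F, B, A, L, C, G, P, K, I, H
Reachable nodes: 16 of 19 total.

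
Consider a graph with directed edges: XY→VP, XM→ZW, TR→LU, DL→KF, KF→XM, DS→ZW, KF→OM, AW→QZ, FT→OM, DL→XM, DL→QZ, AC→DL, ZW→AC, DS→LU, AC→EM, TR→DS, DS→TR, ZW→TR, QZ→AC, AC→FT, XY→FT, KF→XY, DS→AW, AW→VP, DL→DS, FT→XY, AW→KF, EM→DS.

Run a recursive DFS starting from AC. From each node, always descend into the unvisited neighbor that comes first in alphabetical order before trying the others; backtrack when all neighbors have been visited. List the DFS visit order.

AC, DL, DS, AW, KF, OM, XM, ZW, TR, LU, XY, FT, VP, QZ, EM

Visit AC
AC → DL
DL → DS
DS → AW
AW → KF
KF → OM
KF → XM
XM → ZW
ZW → TR
TR → LU
KF → XY
XY → FT
XY → VP
AW → QZ
AC → EM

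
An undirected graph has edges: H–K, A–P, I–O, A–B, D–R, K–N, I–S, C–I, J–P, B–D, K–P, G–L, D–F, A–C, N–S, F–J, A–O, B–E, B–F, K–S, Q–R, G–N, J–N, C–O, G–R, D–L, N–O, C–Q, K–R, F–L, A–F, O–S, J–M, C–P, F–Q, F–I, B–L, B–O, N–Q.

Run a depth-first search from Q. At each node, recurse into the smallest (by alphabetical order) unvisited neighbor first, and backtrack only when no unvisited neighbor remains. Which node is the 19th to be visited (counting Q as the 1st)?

E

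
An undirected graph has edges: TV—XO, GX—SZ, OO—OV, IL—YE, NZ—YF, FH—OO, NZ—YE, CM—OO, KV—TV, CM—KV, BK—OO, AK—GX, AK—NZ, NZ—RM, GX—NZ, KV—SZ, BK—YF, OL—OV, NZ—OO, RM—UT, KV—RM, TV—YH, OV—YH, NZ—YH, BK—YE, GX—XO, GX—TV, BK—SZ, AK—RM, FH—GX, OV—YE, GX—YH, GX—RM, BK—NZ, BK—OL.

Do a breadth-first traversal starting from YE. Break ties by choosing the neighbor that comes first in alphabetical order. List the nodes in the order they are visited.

YE, BK, IL, NZ, OV, OL, OO, SZ, YF, AK, GX, RM, YH, CM, FH, KV, TV, XO, UT

Visit YE; enqueue BK, IL, NZ, OV → queue [BK, IL, NZ, OV]
Visit BK; enqueue OL, OO, SZ, YF → queue [IL, NZ, OV, OL, OO, SZ, YF]
Visit IL → queue [NZ, OV, OL, OO, SZ, YF]
Visit NZ; enqueue AK, GX, RM, YH → queue [OV, OL, OO, SZ, YF, AK, GX, RM, YH]
Visit OV → queue [OL, OO, SZ, YF, AK, GX, RM, YH]
Visit OL → queue [OO, SZ, YF, AK, GX, RM, YH]
Visit OO; enqueue CM, FH → queue [SZ, YF, AK, GX, RM, YH, CM, FH]
Visit SZ; enqueue KV → queue [YF, AK, GX, RM, YH, CM, FH, KV]
Visit YF → queue [AK, GX, RM, YH, CM, FH, KV]
Visit AK → queue [GX, RM, YH, CM, FH, KV]
Visit GX; enqueue TV, XO → queue [RM, YH, CM, FH, KV, TV, XO]
Visit RM; enqueue UT → queue [YH, CM, FH, KV, TV, XO, UT]
Visit YH → queue [CM, FH, KV, TV, XO, UT]
Visit CM → queue [FH, KV, TV, XO, UT]
Visit FH → queue [KV, TV, XO, UT]
Visit KV → queue [TV, XO, UT]
Visit TV → queue [XO, UT]
Visit XO → queue [UT]
Visit UT → queue []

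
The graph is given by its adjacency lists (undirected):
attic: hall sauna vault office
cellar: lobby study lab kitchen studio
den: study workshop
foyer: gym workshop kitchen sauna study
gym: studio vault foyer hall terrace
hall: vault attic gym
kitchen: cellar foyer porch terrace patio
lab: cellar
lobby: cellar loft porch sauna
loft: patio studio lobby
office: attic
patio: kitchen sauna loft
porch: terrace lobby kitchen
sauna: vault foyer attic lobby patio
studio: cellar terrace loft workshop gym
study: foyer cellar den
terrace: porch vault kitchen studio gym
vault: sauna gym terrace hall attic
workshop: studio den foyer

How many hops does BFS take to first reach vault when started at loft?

3

Level 0: loft
Level 1: lobby, patio, studio
Level 2: cellar, gym, kitchen, porch, sauna, terrace, workshop
Level 3: attic, den, foyer, hall, lab, study, vault
Level 4: office
vault first appears at level 3.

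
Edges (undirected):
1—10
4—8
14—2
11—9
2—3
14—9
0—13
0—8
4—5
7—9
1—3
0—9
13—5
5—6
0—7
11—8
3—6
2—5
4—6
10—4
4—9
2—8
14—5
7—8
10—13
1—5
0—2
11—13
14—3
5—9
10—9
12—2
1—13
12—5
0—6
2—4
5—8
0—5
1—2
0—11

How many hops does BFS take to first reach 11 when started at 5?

Level 0: 5
Level 1: 0, 1, 2, 4, 6, 8, 9, 12, 13, 14
Level 2: 3, 7, 10, 11
11 first appears at level 2.

2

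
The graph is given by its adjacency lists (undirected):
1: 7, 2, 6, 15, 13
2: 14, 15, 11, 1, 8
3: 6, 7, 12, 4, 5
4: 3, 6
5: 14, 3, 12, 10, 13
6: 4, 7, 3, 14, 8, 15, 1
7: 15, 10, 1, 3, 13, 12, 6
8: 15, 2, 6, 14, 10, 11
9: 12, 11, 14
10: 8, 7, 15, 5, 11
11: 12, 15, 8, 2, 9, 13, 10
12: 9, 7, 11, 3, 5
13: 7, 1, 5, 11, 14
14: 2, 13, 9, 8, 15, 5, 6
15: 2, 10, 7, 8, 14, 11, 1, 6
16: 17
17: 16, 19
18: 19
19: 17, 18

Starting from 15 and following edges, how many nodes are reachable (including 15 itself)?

15

BFS from 15 visits: 15, 2, 10, 7, 8, 14, 11, 1, 6, 5, 3, 13, 12, 9, 4
Reachable nodes: 15 of 19 total.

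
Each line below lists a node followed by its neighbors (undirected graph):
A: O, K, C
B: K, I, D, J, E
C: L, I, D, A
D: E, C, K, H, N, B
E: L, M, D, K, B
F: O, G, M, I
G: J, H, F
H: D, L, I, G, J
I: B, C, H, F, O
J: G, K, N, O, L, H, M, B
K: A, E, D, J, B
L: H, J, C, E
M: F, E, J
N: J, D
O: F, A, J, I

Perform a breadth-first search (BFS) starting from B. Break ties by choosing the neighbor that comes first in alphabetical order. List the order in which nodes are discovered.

B → D → E → I → J → K → C → H → N → L → M → F → O → G → A

Visit B; enqueue D, E, I, J, K → queue [D, E, I, J, K]
Visit D; enqueue C, H, N → queue [E, I, J, K, C, H, N]
Visit E; enqueue L, M → queue [I, J, K, C, H, N, L, M]
Visit I; enqueue F, O → queue [J, K, C, H, N, L, M, F, O]
Visit J; enqueue G → queue [K, C, H, N, L, M, F, O, G]
Visit K; enqueue A → queue [C, H, N, L, M, F, O, G, A]
Visit C → queue [H, N, L, M, F, O, G, A]
Visit H → queue [N, L, M, F, O, G, A]
Visit N → queue [L, M, F, O, G, A]
Visit L → queue [M, F, O, G, A]
Visit M → queue [F, O, G, A]
Visit F → queue [O, G, A]
Visit O → queue [G, A]
Visit G → queue [A]
Visit A → queue []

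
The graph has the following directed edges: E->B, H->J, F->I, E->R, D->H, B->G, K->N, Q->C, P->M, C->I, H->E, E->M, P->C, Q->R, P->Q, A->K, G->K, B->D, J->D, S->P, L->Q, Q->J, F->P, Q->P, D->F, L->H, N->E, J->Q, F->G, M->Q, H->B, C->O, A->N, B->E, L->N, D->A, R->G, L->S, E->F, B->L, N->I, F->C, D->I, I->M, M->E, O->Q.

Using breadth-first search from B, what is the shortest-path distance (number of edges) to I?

2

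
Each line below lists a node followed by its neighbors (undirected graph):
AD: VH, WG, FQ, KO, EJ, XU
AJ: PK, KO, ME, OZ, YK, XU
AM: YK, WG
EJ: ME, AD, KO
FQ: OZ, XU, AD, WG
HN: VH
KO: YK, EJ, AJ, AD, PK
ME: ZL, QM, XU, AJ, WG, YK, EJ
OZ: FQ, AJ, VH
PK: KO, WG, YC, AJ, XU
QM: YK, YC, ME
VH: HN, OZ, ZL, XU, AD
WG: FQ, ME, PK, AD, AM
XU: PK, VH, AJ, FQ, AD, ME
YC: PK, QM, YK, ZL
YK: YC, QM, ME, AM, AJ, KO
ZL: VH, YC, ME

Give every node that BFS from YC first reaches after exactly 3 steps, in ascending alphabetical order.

Level 0: YC
Level 1: PK, QM, YK, ZL
Level 2: AJ, AM, KO, ME, VH, WG, XU
Level 3: AD, EJ, FQ, HN, OZ

AD, EJ, FQ, HN, OZ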